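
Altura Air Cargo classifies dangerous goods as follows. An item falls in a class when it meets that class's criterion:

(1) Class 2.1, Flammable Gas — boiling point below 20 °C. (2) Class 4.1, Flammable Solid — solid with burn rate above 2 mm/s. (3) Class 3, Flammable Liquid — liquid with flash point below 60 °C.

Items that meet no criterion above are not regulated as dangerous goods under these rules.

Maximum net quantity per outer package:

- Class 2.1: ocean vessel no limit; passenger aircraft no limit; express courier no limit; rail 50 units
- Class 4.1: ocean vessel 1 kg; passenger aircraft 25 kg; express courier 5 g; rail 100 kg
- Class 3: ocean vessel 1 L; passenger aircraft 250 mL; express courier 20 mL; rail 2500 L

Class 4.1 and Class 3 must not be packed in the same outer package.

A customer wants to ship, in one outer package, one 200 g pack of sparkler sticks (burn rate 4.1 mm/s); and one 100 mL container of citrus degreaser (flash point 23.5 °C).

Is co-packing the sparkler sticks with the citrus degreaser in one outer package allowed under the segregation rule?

Burn rate 4.1 mm/s meets the Class 4.1 criterion (Flammable Solid), so the sparkler sticks are Class 4.1.
Flash point 23.5 °C meets the Class 3 criterion (Flammable Liquid), so the citrus degreaser is Class 3.
Class 4.1 and Class 3 may not share an outer package.

No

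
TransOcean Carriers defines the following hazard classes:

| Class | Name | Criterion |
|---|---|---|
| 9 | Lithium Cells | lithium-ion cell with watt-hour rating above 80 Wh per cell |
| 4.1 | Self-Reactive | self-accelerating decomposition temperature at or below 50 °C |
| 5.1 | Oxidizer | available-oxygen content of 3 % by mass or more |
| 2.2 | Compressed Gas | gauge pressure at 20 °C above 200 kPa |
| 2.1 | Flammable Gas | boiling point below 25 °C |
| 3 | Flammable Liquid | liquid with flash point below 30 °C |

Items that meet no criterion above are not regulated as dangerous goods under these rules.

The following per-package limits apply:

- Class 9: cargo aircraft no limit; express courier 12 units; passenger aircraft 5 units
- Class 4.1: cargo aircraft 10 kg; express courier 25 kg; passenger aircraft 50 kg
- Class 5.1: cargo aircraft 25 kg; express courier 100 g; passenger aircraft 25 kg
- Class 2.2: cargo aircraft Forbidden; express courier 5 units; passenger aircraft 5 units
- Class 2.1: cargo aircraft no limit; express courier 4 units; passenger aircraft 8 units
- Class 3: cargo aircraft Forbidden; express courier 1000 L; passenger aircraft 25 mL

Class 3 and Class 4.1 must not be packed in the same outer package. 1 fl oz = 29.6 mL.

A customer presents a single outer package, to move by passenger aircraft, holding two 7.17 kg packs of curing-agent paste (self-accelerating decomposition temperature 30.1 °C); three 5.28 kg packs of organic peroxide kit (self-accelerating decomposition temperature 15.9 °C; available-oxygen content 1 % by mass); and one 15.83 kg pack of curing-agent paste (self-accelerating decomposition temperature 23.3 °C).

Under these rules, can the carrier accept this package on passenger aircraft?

Yes

Self-accelerating decomposition temperature 30.1 °C meets the Class 4.1 criterion (Self-Reactive), so the curing-agent paste is Class 4.1.
With self-accelerating decomposition temperature 15.9 °C (≤ 50 °C), the organic peroxide kit falls in Class 4.1.
Curing-agent paste: self-accelerating decomposition temperature 23.3 °C ≤ 50 °C → Class 4.1 (Self-Reactive).
Total Class 4.1: (two 7.17 kg packs = 14.34 kg) + (three 5.28 kg packs = 15.84 kg) + 15.83 kg = 46.01 kg.
46.01 kg is within the passenger aircraft limit of 50 kg for Class 4.1.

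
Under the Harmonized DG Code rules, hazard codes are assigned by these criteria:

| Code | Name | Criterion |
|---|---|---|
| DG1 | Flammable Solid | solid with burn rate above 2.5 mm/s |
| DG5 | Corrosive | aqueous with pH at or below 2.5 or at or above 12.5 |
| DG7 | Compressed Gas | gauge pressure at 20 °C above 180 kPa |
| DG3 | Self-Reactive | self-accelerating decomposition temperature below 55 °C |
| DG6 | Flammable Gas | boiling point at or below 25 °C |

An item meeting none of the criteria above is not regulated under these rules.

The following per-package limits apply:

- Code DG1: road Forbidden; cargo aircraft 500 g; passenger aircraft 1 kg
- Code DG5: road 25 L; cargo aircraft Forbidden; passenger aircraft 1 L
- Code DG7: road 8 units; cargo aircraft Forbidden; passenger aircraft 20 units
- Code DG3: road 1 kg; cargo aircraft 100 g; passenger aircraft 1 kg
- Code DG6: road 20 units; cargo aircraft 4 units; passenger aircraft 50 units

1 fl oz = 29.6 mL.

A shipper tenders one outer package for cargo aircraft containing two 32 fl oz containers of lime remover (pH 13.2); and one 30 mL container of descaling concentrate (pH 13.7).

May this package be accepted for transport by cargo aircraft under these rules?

No

Lime remover: pH 13.2 ≥ 12.5 → Code DG5 (Corrosive).
The descaling concentrate has pH 13.7, which is ≥ 12.5, so it is Code DG5 (Corrosive).
Code DG5 net quantity: (two 32 fl oz containers = 1894.4 mL) + 30 mL = 1924.4 mL.
By cargo aircraft, Code DG5 is Forbidden regardless of quantity.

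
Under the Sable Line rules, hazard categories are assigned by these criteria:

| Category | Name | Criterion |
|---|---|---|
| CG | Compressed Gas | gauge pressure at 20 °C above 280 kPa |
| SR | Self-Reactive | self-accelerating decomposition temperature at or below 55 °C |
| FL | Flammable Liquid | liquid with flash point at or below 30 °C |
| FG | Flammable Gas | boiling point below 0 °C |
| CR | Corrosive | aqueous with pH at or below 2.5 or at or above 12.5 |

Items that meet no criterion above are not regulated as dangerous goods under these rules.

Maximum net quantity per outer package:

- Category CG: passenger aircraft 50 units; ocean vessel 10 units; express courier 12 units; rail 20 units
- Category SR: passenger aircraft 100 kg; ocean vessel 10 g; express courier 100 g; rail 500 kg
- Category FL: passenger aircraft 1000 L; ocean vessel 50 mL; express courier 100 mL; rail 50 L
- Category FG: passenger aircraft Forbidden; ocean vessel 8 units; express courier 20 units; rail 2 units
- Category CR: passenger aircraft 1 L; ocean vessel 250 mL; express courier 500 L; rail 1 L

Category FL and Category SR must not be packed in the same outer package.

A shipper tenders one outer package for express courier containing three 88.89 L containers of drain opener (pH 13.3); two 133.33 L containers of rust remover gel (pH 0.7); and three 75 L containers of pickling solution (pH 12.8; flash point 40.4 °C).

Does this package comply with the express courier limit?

The drain opener has pH 13.3, which is ≥ 12.5, so it is Category CR (Corrosive).
The rust remover gel has pH 0.7, which is ≤ 2.5, so it is Category CR (Corrosive).
With pH 12.8 (≥ 12.5), the pickling solution falls in Category CR.
Category CR net quantity: (three 88.89 L containers = 266.67 L) + (two 133.33 L containers = 266.66 L) + (three 75 L containers = 225 L) = 758.33 L.
758.33 L > 500 L (express courier limit, Category CR) — over the limit.

No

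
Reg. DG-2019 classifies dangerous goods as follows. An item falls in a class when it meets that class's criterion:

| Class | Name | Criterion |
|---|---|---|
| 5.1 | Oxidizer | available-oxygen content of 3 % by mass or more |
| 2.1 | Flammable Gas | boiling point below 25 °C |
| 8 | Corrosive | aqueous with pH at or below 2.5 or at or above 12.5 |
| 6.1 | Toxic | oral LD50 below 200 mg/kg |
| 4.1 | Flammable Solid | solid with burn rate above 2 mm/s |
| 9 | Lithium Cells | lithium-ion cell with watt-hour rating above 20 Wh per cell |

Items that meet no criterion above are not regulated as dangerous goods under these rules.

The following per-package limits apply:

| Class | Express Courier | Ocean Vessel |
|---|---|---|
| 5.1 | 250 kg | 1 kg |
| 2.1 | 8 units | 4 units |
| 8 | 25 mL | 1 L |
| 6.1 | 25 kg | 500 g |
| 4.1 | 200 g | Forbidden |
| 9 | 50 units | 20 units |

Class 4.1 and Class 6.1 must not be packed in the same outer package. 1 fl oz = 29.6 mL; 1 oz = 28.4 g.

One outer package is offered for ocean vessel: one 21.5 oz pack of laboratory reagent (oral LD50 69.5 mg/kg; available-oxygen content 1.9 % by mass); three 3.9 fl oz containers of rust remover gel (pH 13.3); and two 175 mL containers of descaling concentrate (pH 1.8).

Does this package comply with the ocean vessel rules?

No

With oral LD50 69.5 mg/kg (< 200 mg/kg), the laboratory reagent falls in Class 6.1.
pH 13.3 meets the Class 8 criterion (Corrosive), so the rust remover gel is Class 8.
The descaling concentrate has pH 1.8, which is ≤ 2.5, so it is Class 8 (Corrosive).
Class 8 net quantity: (three 3.9 fl oz containers = 346.32 mL) + (two 175 mL containers = 350 mL) = 696.32 mL.
696.32 mL is within the ocean vessel limit of 1 L for Class 8.
Class 6.1 quantity: one 21.5 oz pack = 610.6 g.
That exceeds the Class 6.1 ocean vessel limit of 500 g.
The segregation rule (Class 4.1 with Class 6.1) does not apply to Class 8 with Class 6.1.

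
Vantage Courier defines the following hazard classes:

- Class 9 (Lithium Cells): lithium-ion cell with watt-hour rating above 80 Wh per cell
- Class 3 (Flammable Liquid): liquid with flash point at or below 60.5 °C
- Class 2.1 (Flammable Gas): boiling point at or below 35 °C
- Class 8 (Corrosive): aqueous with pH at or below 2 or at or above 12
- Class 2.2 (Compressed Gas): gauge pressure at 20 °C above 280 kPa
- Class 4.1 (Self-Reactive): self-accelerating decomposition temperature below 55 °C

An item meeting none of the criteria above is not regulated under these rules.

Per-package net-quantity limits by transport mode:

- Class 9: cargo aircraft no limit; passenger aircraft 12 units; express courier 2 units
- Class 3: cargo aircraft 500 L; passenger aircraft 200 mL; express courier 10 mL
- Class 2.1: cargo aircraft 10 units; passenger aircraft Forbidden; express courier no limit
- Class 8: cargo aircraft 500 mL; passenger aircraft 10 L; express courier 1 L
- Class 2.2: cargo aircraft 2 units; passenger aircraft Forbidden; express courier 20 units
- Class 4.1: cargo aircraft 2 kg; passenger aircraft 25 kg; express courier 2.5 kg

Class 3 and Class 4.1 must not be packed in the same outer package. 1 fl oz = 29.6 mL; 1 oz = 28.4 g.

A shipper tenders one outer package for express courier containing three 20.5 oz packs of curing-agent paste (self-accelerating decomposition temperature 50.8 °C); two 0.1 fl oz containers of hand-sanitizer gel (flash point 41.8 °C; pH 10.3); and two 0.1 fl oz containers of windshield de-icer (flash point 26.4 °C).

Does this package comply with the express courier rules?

The curing-agent paste has self-accelerating decomposition temperature 50.8 °C, which is < 55 °C, so it is Class 4.1 (Self-Reactive).
The hand-sanitizer gel has flash point 41.8 °C, which is ≤ 60.5 °C, so it is Class 3 (Flammable Liquid).
Windshield de-icer: flash point 26.4 °C ≤ 60.5 °C → Class 3 (Flammable Liquid).
Class 3 net quantity: (two 0.1 fl oz containers = 5.92 mL) + (two 0.1 fl oz containers = 5.92 mL) = 11.84 mL.
That exceeds the Class 3 express courier limit of 10 mL.
Class 4.1 quantity: three 20.5 oz packs = 1746.6 g.
1746.6 g is within the express courier limit of 2.5 kg for Class 4.1.
Class 3 and Class 4.1 may not share an outer package.

No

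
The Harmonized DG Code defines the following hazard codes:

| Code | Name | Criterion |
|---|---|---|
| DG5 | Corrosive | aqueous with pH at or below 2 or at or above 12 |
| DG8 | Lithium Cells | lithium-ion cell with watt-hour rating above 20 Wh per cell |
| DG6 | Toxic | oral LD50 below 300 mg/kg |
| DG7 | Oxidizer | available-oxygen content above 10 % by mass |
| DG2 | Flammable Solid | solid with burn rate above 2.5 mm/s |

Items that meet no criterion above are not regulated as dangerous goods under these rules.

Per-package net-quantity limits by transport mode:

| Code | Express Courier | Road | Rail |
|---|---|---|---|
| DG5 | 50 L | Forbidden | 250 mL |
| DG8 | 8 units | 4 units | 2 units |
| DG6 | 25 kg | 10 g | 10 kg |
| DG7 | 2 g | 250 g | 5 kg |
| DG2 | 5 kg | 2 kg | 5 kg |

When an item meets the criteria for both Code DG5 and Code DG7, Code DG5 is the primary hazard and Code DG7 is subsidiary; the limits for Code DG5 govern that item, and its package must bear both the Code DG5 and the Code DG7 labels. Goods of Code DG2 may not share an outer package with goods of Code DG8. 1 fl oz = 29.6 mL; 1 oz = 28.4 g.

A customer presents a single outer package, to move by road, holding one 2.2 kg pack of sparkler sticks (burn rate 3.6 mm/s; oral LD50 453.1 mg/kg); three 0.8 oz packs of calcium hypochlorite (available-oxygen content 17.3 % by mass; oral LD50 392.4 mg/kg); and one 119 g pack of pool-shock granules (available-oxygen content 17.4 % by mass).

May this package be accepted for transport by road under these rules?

No

Sparkler sticks: burn rate 3.6 mm/s > 2.5 mm/s → Code DG2 (Flammable Solid).
With available-oxygen content 17.3 % by mass (> 10 % by mass), the calcium hypochlorite falls in Code DG7.
With available-oxygen content 17.4 % by mass (> 10 % by mass), the pool-shock granules fall in Code DG7.
Code DG7 net quantity: (three 0.8 oz packs = 68.16 g) + 119 g = 187.16 g.
187.16 g ≤ 250 g (road limit, Code DG7) — within limit.
Code DG2 quantity: 2.2 kg.
That exceeds the Code DG2 road limit of 2 kg.
The segregation rule (Code DG2 with Code DG8) does not apply to Code DG7 with Code DG2.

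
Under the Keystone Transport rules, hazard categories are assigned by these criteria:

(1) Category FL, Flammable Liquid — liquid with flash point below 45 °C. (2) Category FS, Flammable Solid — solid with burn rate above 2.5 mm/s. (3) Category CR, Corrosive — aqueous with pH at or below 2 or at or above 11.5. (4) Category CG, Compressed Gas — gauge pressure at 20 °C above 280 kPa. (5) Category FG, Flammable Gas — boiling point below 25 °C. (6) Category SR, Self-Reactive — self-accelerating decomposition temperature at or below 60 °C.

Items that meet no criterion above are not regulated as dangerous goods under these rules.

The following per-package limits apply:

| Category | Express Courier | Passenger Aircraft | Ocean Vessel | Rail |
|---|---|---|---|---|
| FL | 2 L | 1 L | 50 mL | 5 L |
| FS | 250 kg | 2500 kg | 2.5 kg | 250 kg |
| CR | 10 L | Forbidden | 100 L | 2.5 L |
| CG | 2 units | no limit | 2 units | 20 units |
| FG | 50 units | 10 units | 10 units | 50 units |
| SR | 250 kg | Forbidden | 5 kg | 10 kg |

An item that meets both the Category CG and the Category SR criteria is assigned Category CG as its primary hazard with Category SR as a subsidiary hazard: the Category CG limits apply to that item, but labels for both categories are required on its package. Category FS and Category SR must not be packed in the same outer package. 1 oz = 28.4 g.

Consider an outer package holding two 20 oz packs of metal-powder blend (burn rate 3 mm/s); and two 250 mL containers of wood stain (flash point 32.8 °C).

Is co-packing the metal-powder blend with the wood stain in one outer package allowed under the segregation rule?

Yes

The metal-powder blend has burn rate 3 mm/s, which is > 2.5 mm/s, so it is Category FS (Flammable Solid).
The wood stain has flash point 32.8 °C, which is < 45 °C, so it is Category FL (Flammable Liquid).
No segregation rule bars Category FS with Category FL.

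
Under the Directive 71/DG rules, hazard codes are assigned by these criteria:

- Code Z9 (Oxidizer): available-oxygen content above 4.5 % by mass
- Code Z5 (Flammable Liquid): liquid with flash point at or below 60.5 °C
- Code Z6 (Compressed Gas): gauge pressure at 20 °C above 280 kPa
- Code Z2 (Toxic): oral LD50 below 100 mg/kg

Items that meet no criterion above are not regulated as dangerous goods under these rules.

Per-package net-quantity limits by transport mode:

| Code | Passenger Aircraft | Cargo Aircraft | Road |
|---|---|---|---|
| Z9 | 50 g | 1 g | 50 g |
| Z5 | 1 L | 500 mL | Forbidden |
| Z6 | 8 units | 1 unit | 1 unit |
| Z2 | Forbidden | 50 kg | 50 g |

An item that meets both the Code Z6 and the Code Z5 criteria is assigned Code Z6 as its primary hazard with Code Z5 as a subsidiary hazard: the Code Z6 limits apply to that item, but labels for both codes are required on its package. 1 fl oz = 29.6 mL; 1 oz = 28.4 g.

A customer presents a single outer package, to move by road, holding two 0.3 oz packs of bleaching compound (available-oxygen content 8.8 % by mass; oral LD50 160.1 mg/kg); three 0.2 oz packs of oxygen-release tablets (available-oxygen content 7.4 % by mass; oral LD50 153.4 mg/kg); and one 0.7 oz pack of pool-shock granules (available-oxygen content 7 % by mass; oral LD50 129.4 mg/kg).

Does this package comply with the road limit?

The bleaching compound has available-oxygen content 8.8 % by mass, which is > 4.5 % by mass, so it is Code Z9 (Oxidizer).
Available-oxygen content 7.4 % by mass meets the Code Z9 criterion (Oxidizer), so the oxygen-release tablets are Code Z9.
The pool-shock granules have available-oxygen content 7 % by mass, which is > 4.5 % by mass, so they are Code Z9 (Oxidizer).
Code Z9 net quantity: (two 0.3 oz packs = 17.04 g) + (three 0.2 oz packs = 17.04 g) + (one 0.7 oz pack = 19.88 g) = 53.96 g.
That exceeds the Code Z9 road limit of 50 g.

No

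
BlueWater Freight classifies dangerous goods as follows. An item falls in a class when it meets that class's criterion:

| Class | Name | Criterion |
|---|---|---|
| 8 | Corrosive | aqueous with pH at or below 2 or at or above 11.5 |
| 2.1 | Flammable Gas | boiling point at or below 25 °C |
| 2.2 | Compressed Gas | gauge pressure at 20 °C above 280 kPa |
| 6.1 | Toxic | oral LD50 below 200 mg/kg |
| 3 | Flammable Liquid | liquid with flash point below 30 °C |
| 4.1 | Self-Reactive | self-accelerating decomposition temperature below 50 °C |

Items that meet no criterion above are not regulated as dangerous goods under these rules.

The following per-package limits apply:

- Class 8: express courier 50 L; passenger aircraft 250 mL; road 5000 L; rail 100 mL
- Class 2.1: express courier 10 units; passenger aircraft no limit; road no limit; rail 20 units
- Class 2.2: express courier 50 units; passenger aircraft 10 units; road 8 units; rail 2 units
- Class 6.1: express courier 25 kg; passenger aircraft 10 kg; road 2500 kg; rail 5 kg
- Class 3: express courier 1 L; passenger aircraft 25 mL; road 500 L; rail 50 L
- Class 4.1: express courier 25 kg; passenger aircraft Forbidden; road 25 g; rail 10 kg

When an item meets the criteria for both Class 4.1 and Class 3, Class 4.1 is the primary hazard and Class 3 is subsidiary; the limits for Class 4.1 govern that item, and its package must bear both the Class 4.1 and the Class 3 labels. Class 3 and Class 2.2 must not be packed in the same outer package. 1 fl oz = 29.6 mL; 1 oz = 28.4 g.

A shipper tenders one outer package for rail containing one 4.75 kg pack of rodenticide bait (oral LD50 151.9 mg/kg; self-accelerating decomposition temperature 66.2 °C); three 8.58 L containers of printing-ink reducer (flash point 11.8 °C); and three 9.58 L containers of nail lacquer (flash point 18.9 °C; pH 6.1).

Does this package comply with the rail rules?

No

The rodenticide bait has oral LD50 151.9 mg/kg, which is < 200 mg/kg, so it is Class 6.1 (Toxic).
With flash point 11.8 °C (< 30 °C), the printing-ink reducer falls in Class 3.
With flash point 18.9 °C (< 30 °C), the nail lacquer falls in Class 3.
Total Class 3: (three 8.58 L containers = 25.74 L) + (three 9.58 L containers = 28.74 L) = 54.48 L.
That exceeds the Class 3 rail limit of 50 L.
Class 6.1 quantity: 4.75 kg.
That is within the Class 6.1 rail limit of 5 kg.
The segregation rule (Class 3 with Class 2.2) does not apply to Class 3 with Class 6.1.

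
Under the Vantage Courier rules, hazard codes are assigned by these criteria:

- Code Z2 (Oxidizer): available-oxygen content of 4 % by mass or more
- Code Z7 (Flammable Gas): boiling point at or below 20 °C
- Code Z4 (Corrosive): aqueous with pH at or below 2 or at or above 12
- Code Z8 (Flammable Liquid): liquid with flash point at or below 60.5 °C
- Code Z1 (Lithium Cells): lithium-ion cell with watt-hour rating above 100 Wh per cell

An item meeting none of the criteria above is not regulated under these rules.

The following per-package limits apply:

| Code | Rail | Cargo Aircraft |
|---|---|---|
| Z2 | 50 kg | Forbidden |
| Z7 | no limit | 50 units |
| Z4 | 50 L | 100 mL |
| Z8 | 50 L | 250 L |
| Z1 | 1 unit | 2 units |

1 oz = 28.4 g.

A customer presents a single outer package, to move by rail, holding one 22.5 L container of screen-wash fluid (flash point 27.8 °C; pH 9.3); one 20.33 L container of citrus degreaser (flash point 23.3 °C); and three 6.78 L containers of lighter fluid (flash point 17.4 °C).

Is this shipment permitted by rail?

No

With flash point 27.8 °C (≤ 60.5 °C), the screen-wash fluid falls in Code Z8.
The citrus degreaser has flash point 23.3 °C, which is ≤ 60.5 °C, so it is Code Z8 (Flammable Liquid).
The lighter fluid has flash point 17.4 °C, which is ≤ 60.5 °C, so it is Code Z8 (Flammable Liquid).
Code Z8 net quantity: 22.5 L + 20.33 L + (three 6.78 L containers = 20.34 L) = 63.17 L.
That exceeds the Code Z8 rail limit of 50 L.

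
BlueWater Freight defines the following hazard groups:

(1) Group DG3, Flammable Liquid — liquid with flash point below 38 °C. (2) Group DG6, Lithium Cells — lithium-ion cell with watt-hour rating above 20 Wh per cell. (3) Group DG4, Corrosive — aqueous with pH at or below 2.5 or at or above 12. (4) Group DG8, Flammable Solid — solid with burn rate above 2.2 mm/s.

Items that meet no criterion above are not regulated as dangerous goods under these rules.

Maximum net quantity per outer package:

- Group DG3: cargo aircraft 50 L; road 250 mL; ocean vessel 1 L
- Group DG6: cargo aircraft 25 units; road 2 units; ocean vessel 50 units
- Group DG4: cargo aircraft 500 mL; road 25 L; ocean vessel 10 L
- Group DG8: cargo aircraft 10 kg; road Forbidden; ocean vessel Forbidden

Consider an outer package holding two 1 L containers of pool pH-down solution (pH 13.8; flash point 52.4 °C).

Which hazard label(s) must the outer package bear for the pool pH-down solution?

The pool pH-down solution has pH 13.8, which is ≥ 12, so it is Group DG4 (Corrosive).
Only the Group DG4 label is required.

Group DG4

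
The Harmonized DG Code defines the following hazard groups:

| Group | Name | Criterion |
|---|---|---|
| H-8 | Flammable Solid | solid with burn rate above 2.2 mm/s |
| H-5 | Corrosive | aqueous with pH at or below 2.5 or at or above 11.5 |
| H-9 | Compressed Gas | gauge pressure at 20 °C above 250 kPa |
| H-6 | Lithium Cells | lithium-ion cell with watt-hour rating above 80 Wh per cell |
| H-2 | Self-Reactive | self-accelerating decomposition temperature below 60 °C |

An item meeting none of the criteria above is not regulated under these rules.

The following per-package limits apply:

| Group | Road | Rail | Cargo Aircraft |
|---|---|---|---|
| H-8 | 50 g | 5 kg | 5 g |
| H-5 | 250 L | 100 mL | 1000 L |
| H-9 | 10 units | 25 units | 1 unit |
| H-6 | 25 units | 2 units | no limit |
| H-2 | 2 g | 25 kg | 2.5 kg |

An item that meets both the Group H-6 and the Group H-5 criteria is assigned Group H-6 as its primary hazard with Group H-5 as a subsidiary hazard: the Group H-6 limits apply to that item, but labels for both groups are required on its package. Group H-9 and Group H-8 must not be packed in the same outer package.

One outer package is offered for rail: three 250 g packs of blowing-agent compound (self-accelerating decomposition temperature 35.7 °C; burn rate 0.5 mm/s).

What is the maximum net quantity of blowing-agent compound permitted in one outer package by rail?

Self-accelerating decomposition temperature 35.7 °C meets the Group H-2 criterion (Self-Reactive), so the blowing-agent compound is Group H-2.
The rail limit for Group H-2 is 25 kg.

25 kg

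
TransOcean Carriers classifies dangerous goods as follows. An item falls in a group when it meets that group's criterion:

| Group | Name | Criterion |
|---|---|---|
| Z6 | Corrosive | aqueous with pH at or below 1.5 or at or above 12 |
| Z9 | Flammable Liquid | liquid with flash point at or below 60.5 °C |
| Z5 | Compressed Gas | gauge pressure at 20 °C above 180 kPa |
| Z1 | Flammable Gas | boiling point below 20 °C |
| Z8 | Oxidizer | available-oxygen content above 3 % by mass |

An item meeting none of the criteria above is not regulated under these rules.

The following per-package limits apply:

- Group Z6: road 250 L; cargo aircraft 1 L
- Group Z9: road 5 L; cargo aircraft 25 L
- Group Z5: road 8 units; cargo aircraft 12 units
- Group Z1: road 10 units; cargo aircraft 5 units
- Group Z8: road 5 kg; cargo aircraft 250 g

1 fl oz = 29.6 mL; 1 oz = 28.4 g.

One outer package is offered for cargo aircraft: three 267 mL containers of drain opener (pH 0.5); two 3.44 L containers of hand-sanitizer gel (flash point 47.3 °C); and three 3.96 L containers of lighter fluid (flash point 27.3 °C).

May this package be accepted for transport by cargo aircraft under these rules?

Yes

pH 0.5 meets the Group Z6 criterion (Corrosive), so the drain opener is Group Z6.
With flash point 47.3 °C (≤ 60.5 °C), the hand-sanitizer gel falls in Group Z9.
The lighter fluid has flash point 27.3 °C, which is ≤ 60.5 °C, so it is Group Z9 (Flammable Liquid).
Group Z9 net quantity: (two 3.44 L containers = 6.88 L) + (three 3.96 L containers = 11.88 L) = 18.76 L.
18.76 L is within the cargo aircraft limit of 25 L for Group Z9.
Group Z6 quantity: three 267 mL containers = 801 mL.
801 mL ≤ 1 L (cargo aircraft limit, Group Z6) — within limit.
Every hazard group is within its cargo aircraft limit and no segregation rule is violated.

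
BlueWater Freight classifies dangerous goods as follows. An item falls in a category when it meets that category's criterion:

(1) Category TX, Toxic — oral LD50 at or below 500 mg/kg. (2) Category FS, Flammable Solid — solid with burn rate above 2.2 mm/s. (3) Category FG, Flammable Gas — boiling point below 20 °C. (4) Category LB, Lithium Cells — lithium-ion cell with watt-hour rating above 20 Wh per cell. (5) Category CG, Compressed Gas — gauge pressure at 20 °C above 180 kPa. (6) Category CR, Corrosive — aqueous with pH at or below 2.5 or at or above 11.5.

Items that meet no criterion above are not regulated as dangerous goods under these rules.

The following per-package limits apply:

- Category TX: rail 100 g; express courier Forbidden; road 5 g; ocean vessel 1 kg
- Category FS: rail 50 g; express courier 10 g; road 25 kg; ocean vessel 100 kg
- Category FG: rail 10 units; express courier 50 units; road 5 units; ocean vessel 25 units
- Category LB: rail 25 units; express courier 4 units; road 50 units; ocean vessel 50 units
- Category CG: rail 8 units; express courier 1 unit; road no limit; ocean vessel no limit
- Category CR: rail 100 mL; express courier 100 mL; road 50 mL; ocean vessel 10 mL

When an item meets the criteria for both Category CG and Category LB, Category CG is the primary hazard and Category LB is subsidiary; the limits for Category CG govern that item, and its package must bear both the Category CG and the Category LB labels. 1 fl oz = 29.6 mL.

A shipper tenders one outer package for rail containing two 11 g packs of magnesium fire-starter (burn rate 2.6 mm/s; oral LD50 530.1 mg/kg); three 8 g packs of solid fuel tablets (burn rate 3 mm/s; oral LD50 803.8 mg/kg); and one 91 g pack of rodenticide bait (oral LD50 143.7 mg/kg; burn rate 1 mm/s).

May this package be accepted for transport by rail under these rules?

Burn rate 2.6 mm/s meets the Category FS criterion (Flammable Solid), so the magnesium fire-starter is Category FS.
With burn rate 3 mm/s (> 2.2 mm/s), the solid fuel tablets fall in Category FS.
Oral LD50 143.7 mg/kg meets the Category TX criterion (Toxic), so the rodenticide bait is Category TX.
Category TX quantity: 91 g.
91 g is within the rail limit of 100 g for Category TX.
Total Category FS: (two 11 g packs = 22 g) + (three 8 g packs = 24 g) = 46 g.
That is within the Category FS rail limit of 50 g.
Every hazard category is within its rail limit and no segregation rule is violated.

Yes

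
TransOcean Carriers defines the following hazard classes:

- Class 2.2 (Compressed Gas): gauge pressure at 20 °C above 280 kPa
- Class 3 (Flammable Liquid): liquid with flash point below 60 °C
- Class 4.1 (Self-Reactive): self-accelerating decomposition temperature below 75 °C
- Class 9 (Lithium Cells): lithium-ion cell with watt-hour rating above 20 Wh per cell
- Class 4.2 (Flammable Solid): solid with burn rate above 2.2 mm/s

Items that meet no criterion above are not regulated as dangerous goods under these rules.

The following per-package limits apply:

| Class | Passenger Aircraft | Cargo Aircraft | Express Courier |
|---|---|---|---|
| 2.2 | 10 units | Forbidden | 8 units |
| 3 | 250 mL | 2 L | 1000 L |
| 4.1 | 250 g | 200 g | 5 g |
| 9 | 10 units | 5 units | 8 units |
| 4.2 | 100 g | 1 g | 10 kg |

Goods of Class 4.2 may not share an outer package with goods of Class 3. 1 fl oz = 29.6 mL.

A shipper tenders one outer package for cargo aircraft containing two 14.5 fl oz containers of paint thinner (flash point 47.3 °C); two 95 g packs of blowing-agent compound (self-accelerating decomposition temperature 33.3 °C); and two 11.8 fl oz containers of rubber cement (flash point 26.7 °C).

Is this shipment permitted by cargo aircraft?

Yes

With flash point 47.3 °C (< 60 °C), the paint thinner falls in Class 3.
Blowing-agent compound: self-accelerating decomposition temperature 33.3 °C < 75 °C → Class 4.1 (Self-Reactive).
The rubber cement has flash point 26.7 °C, which is < 60 °C, so it is Class 3 (Flammable Liquid).
Total Class 3: (two 14.5 fl oz containers = 858.4 mL) + (two 11.8 fl oz containers = 698.56 mL) = 1556.96 mL.
1556.96 mL ≤ 2 L (cargo aircraft limit, Class 3) — within limit.
Class 4.1 quantity: two 95 g packs = 190 g.
190 g is within the cargo aircraft limit of 200 g for Class 4.1.
The segregation rule (Class 4.2 with Class 3) does not apply to Class 3 with Class 4.1.
Every hazard class is within its cargo aircraft limit and no segregation rule is violated.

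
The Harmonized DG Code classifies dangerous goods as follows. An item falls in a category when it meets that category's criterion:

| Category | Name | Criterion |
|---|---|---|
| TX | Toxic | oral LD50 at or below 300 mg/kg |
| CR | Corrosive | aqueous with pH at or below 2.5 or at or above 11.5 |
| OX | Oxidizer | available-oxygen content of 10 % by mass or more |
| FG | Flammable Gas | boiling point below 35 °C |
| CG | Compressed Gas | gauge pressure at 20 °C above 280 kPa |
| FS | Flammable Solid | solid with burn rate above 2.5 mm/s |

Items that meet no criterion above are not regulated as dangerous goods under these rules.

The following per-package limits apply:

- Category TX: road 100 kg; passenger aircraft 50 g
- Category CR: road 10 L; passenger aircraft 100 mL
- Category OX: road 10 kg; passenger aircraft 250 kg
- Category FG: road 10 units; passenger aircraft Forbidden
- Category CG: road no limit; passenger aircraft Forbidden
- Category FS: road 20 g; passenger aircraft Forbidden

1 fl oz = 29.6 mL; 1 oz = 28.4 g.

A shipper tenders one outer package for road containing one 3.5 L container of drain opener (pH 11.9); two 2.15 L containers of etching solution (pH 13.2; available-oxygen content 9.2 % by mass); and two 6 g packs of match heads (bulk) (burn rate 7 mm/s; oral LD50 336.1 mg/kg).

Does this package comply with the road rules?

With pH 11.9 (≥ 11.5), the drain opener falls in Category CR.
Etching solution: pH 13.2 ≥ 11.5 → Category CR (Corrosive).
Match heads (bulk): burn rate 7 mm/s > 2.5 mm/s → Category FS (Flammable Solid).
Category CR net quantity: 3.5 L + (two 2.15 L containers = 4.3 L) = 7.8 L.
7.8 L ≤ 10 L (road limit, Category CR) — within limit.
Category FS quantity: two 6 g packs = 12 g.
That is within the Category FS road limit of 20 g.
Every hazard category is within its road limit and no segregation rule is violated.

Yes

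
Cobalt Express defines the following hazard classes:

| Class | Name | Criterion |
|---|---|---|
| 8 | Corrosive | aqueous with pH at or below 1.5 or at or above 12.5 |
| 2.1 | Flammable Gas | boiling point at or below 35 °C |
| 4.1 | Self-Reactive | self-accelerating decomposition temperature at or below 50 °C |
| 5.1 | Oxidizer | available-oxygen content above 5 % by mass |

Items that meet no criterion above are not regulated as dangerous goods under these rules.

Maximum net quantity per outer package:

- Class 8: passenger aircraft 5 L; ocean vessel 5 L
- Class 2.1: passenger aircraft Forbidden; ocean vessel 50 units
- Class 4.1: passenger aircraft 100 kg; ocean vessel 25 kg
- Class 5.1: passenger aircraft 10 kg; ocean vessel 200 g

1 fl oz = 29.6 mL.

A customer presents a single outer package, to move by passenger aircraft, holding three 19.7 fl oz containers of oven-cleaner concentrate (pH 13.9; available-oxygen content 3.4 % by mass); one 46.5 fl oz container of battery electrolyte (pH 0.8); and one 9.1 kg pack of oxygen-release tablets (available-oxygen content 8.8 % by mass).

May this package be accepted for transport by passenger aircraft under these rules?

Oven-cleaner concentrate: pH 13.9 ≥ 12.5 → Class 8 (Corrosive).
Battery electrolyte: pH 0.8 ≤ 1.5 → Class 8 (Corrosive).
With available-oxygen content 8.8 % by mass (> 5 % by mass), the oxygen-release tablets fall in Class 5.1.
Total Class 8: (three 19.7 fl oz containers = 1749.36 mL) + (one 46.5 fl oz container = 1376.4 mL) = 3125.76 mL.
That is within the Class 8 passenger aircraft limit of 5 L.
Class 5.1 quantity: 9.1 kg.
9.1 kg ≤ 10 kg (passenger aircraft limit, Class 5.1) — within limit.
Every hazard class is within its passenger aircraft limit and no segregation rule is violated.

Yes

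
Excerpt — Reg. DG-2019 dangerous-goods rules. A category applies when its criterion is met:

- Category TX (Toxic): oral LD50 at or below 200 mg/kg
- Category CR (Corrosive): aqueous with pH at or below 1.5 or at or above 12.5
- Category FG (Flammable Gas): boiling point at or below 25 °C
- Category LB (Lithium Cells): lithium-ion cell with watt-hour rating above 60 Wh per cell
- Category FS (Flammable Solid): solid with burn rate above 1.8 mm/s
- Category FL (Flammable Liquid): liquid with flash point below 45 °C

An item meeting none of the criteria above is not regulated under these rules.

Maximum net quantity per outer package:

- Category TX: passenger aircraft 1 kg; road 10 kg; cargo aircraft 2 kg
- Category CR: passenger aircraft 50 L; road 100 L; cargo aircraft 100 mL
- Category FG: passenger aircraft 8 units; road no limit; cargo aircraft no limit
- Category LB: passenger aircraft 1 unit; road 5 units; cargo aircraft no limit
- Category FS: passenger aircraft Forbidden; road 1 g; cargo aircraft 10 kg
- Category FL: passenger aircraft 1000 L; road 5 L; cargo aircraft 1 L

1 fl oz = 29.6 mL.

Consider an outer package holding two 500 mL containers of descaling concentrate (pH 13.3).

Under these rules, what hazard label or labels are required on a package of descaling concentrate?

Category CR

Descaling concentrate: pH 13.3 ≥ 12.5 → Category CR (Corrosive).
Only the Category CR label is required.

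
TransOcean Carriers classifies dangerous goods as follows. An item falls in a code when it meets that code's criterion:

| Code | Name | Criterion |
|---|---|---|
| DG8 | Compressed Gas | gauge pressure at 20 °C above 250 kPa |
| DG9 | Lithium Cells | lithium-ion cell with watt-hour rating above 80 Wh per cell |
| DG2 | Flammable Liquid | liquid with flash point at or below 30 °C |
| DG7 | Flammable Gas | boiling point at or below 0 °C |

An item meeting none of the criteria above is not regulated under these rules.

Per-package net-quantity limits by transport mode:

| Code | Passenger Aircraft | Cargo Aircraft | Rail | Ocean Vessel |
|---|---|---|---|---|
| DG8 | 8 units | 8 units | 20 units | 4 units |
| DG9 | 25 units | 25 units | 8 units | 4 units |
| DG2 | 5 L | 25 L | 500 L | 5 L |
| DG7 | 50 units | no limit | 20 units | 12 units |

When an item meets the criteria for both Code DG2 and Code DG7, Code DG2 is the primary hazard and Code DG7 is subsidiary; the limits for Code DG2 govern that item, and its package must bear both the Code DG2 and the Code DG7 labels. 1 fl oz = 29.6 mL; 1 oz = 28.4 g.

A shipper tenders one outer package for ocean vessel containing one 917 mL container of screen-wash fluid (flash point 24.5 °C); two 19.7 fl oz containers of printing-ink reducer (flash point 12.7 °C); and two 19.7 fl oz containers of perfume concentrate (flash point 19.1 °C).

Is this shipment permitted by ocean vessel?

Yes

Screen-wash fluid: flash point 24.5 °C ≤ 30 °C → Code DG2 (Flammable Liquid).
With flash point 12.7 °C (≤ 30 °C), the printing-ink reducer falls in Code DG2.
The perfume concentrate has flash point 19.1 °C, which is ≤ 30 °C, so it is Code DG2 (Flammable Liquid).
Code DG2 net quantity: 917 mL + (two 19.7 fl oz containers = 1166.24 mL) + (two 19.7 fl oz containers = 1166.24 mL) = 3249.48 mL.
That is within the Code DG2 ocean vessel limit of 5 L.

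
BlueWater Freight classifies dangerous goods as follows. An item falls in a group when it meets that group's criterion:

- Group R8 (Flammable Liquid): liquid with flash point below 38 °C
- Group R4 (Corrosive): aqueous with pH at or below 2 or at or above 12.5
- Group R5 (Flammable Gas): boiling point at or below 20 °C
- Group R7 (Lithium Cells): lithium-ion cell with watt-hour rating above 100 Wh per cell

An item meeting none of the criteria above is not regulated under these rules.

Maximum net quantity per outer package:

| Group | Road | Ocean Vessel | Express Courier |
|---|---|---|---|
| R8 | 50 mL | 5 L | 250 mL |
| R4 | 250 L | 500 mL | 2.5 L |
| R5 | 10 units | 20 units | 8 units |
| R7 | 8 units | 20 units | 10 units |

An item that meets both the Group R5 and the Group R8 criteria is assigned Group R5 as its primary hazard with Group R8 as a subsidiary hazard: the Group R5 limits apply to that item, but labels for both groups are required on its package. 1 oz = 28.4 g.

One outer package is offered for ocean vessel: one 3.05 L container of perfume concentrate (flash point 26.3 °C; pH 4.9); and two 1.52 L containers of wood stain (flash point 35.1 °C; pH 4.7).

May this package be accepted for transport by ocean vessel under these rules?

No

Flash point 26.3 °C meets the Group R8 criterion (Flammable Liquid), so the perfume concentrate is Group R8.
With flash point 35.1 °C (< 38 °C), the wood stain falls in Group R8.
Total Group R8: 3.05 L + (two 1.52 L containers = 3.04 L) = 6.09 L.
6.09 L > 5 L (ocean vessel limit, Group R8) — over the limit.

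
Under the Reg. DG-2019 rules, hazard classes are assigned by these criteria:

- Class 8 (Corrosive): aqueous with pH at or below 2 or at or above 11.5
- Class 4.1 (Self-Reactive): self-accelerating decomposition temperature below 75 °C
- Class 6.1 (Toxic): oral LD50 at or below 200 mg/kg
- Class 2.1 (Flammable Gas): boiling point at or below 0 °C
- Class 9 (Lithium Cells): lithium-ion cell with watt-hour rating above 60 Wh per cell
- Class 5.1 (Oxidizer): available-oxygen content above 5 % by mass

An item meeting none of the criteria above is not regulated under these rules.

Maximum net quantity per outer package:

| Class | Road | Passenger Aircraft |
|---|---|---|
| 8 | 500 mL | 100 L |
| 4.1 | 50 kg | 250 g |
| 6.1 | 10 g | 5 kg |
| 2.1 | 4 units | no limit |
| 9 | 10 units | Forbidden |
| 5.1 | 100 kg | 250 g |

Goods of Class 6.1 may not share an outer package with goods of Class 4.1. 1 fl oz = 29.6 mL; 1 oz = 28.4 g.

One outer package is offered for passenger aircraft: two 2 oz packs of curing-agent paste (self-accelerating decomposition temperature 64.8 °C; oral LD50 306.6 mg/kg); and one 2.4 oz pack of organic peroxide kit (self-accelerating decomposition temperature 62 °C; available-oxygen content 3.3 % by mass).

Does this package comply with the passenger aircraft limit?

With self-accelerating decomposition temperature 64.8 °C (< 75 °C), the curing-agent paste falls in Class 4.1.
Organic peroxide kit: self-accelerating decomposition temperature 62 °C < 75 °C → Class 4.1 (Self-Reactive).
Class 4.1 net quantity: (two 2 oz packs = 113.6 g) + (one 2.4 oz pack = 68.16 g) = 181.76 g.
181.76 g ≤ 250 g (passenger aircraft limit, Class 4.1) — within limit.

Yes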